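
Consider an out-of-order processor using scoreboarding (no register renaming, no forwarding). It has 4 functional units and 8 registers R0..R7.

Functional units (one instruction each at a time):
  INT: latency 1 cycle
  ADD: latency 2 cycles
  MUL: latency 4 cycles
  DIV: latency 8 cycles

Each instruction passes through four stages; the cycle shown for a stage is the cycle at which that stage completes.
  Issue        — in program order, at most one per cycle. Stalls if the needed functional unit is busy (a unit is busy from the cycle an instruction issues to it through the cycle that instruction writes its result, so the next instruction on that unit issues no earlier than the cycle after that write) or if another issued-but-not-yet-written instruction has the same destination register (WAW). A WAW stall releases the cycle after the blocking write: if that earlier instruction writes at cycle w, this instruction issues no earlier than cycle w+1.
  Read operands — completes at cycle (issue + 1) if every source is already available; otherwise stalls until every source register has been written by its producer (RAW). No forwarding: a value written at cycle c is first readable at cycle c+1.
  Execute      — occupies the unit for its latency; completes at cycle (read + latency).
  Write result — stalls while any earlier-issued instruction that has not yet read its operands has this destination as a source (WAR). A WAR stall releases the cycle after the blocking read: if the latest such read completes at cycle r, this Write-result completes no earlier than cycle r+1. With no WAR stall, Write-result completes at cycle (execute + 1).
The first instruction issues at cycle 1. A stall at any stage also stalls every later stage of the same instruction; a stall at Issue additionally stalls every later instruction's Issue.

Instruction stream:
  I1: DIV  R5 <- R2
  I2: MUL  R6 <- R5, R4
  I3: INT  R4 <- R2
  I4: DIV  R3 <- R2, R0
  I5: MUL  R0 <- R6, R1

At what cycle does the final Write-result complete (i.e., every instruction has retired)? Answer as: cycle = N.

cycle = 24

[1] I1 dispatched to DIV
[2] I1 operands ready, I2 dispatched to MUL
[3] I3 dispatched to INT
[4] I3 operands ready
[5] I3 complete
[10] I1 complete
[11] R5←I1
[12] I2 operands ready, I4 dispatched to DIV
[13] R4←I3, I4 operands ready
[16] I2 complete
[17] R6←I2
[18] I5 dispatched to MUL
[19] I5 operands ready
[21] I4 complete
[22] R3←I4
[23] I5 complete
[24] R0←I5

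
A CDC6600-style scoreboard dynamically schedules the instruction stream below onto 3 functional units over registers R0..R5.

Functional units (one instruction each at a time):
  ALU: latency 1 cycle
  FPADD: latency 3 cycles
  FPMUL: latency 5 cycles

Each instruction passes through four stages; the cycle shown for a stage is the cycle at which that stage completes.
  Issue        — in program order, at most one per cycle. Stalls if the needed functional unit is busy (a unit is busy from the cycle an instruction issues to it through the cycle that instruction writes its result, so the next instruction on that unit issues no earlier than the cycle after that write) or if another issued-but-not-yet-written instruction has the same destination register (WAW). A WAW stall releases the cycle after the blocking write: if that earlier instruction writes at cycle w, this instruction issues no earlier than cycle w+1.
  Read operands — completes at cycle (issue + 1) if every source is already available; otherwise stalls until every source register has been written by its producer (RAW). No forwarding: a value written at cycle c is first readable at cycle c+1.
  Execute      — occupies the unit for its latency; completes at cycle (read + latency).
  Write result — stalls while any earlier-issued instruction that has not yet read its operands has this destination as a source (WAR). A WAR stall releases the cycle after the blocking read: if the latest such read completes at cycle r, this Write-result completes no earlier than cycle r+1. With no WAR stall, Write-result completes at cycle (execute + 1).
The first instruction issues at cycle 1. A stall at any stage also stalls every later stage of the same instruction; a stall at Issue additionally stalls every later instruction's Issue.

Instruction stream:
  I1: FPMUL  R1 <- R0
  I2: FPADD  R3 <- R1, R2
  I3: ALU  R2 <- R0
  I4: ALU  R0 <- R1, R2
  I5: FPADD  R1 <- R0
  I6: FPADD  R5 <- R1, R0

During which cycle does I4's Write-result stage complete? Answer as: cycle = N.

I1 -> (1, 2, 7, 8)
I2 -> (2, 9, 12, 13)  // RAW R1: wait I1 write@8
I3 -> (3, 4, 5, 10)  // WAR R2: wait I2 read@9
I4 -> (11, 12, 13, 14)  // struct: ALU busy until I3 writes@10
I5 -> (14, 15, 18, 19)  // struct: FPADD busy until I2 writes@13
I6 -> (20, 21, 24, 25)  // struct: FPADD busy until I5 writes@19

cycle = 14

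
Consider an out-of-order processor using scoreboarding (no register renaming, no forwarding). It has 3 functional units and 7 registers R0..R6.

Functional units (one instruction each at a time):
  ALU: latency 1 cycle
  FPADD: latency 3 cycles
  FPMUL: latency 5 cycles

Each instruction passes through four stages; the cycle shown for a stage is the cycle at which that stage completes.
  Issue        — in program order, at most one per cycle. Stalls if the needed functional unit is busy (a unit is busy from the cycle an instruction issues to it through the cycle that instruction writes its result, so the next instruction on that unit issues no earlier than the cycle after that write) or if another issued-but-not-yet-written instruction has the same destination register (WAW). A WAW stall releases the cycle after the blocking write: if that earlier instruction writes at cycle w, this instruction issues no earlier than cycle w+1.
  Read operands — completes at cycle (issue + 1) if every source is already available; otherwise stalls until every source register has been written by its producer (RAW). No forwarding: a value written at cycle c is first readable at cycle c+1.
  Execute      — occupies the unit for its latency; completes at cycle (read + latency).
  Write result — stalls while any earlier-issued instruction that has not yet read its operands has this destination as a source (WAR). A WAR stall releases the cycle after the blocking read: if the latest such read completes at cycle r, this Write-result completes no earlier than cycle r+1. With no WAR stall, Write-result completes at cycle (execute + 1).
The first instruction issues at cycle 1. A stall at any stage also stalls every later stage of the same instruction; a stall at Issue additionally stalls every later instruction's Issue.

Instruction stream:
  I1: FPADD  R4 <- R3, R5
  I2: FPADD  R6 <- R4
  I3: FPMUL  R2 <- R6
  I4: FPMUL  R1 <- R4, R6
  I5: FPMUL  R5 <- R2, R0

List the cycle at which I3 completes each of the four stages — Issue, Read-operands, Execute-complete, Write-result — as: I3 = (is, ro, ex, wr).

1) issue 1, read 2, done 5, write 6
2) issue 7, read 8, done 11, write 12  <struct: FPADD busy until I1 writes@6>
3) issue 8, read 13, done 18, write 19  <RAW R6: wait I2 write@12>
4) issue 20, read 21, done 26, write 27  <struct: FPMUL busy until I3 writes@19>
5) issue 28, read 29, done 34, write 35  <struct: FPMUL busy until I4 writes@27>

I3 = (8, 13, 18, 19)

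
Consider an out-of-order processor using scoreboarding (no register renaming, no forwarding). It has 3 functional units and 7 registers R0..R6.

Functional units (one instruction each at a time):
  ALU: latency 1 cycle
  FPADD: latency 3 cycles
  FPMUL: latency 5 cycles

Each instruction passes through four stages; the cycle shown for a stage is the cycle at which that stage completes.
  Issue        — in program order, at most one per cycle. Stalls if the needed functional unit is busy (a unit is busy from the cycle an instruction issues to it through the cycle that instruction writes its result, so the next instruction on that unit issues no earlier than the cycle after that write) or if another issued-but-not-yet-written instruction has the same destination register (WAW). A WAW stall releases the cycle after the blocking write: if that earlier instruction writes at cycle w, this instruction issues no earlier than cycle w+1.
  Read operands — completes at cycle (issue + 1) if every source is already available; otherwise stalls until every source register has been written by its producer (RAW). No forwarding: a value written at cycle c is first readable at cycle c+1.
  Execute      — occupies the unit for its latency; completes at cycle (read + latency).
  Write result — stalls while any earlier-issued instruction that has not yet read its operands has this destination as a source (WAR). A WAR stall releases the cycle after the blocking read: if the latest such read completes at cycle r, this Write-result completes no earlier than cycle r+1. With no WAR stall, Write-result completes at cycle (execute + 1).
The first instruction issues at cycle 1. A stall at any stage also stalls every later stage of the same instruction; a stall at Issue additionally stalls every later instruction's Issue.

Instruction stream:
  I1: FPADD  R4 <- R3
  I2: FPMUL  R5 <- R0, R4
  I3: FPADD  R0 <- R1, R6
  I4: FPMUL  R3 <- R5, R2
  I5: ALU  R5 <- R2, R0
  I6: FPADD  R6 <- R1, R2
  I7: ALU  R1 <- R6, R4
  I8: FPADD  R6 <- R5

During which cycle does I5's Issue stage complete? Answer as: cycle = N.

t=1  I1→FPADD
t=2  I1 RO; I2→FPMUL
t=5  I1 EX
t=6  I1 WR R4
t=7  I2 RO; I3→FPADD
t=8  I3 RO
t=11  I3 EX
t=12  I2 EX; I3 WR R0
t=13  I2 WR R5
t=14  I4→FPMUL
t=15  I4 RO; I5→ALU
t=16  I5 RO; I6→FPADD
t=17  I5 EX; I6 RO
t=18  I5 WR R5
t=19  I7→ALU
t=20  I4 EX; I6 EX
t=21  I4 WR R3; I6 WR R6
t=22  I7 RO; I8→FPADD
t=23  I7 EX; I8 RO
t=24  I7 WR R1
t=26  I8 EX
t=27  I8 WR R6

cycle = 15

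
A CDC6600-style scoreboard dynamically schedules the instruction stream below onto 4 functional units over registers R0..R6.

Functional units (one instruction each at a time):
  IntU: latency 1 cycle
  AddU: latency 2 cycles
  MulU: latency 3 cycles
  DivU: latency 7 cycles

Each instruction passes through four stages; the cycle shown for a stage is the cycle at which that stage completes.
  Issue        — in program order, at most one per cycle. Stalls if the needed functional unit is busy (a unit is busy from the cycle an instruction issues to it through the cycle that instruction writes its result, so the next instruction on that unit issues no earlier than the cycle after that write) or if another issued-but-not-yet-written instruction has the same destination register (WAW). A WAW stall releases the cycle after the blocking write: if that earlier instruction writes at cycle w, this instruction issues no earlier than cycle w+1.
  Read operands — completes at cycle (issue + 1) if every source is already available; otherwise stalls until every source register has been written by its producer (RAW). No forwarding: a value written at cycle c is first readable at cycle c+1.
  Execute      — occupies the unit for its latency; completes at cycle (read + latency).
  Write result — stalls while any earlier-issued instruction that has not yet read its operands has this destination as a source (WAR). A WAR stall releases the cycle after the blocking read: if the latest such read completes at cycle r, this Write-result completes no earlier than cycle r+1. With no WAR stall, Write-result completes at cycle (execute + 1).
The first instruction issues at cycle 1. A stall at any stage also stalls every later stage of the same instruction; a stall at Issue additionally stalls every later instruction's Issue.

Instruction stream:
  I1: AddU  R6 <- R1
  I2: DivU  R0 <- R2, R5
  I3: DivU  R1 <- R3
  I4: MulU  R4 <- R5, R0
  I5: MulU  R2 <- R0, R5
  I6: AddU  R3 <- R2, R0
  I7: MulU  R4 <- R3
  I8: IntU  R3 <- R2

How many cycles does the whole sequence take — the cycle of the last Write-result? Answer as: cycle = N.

cycle = 33

t=1  issue I1 (AddU)
t=2  I1 read-ops, issue I2 (DivU)
t=3  I2 read-ops
t=4  I1 finished on AddU
t=5  I1→R6
t=10  I2 finished on DivU
t=11  I2→R0
t=12  issue I3 (DivU)
t=13  I3 read-ops, issue I4 (MulU)
t=14  I4 read-ops
t=17  I4 finished on MulU
t=18  I4→R4
t=19  issue I5 (MulU)
t=20  I3 finished on DivU, I5 read-ops, issue I6 (AddU)
t=21  I3→R1
t=23  I5 finished on MulU
t=24  I5→R2
t=25  I6 read-ops, issue I7 (MulU)
t=27  I6 finished on AddU
t=28  I6→R3
t=29  I7 read-ops, issue I8 (IntU)
t=30  I8 read-ops
t=31  I8 finished on IntU
t=32  I7 finished on MulU, I8→R3
t=33  I7→R4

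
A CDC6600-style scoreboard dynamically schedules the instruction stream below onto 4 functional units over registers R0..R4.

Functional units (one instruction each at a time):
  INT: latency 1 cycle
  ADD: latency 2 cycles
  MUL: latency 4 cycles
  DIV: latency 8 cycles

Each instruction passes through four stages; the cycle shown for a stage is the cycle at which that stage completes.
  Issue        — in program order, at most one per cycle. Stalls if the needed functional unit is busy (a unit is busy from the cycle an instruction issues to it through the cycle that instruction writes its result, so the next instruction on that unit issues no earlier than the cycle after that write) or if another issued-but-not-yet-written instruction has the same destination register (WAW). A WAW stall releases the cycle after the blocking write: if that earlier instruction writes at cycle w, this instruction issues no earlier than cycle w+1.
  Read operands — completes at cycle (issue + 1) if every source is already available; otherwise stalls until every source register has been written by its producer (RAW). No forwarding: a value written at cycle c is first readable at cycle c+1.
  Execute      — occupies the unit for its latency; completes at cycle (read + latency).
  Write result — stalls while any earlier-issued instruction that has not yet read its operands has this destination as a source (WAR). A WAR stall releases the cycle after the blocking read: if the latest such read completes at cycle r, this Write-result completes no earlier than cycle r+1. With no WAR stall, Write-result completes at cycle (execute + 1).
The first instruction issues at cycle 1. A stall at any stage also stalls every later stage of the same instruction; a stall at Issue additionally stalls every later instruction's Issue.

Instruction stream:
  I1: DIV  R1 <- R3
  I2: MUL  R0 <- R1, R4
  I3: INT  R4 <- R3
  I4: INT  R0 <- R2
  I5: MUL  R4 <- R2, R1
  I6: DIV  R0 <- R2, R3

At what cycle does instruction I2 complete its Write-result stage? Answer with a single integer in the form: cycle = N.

1) issue 1, read 2, done 10, write 11
2) issue 2, read 12, done 16, write 17  <RAW R1: wait I1 write@11>
3) issue 3, read 4, done 5, write 13  <WAR R4: wait I2 read@12>
4) issue 18, read 19, done 20, write 21  <WAW R0: wait I2 write@17>
5) issue 19, read 20, done 24, write 25
6) issue 22, read 23, done 31, write 32  <WAW R0: wait I4 write@21>

cycle = 17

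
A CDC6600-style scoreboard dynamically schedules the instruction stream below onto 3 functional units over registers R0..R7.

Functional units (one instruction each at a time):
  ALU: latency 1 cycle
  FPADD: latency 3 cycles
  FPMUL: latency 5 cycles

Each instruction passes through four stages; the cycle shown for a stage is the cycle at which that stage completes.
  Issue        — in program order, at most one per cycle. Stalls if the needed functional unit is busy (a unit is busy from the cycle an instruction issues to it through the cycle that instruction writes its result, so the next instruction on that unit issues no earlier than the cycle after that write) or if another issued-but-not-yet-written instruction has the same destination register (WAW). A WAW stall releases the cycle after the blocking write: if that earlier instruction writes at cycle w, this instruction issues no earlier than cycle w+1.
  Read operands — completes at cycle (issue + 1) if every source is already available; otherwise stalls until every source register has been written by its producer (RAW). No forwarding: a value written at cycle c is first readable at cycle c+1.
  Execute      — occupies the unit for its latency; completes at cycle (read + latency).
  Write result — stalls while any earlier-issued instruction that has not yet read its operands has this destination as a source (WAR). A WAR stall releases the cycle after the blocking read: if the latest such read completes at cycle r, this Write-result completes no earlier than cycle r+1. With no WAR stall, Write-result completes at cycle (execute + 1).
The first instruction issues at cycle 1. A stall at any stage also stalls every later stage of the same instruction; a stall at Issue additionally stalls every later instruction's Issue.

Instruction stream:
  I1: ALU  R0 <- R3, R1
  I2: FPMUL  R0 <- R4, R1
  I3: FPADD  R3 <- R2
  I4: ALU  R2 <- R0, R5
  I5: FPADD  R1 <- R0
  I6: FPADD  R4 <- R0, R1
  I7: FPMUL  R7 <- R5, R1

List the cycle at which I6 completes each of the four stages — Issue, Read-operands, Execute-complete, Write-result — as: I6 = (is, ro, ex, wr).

cycle 1: issue I1 (ALU)
cycle 2: I1 read-ops
cycle 3: I1 finished on ALU
cycle 4: I1→R0
cycle 5: issue I2 (FPMUL)
cycle 6: I2 read-ops · issue I3 (FPADD)
cycle 7: I3 read-ops · issue I4 (ALU)
cycle 10: I3 finished on FPADD
cycle 11: I2 finished on FPMUL · I3→R3
cycle 12: I2→R0 · issue I5 (FPADD)
cycle 13: I4 read-ops · I5 read-ops
cycle 14: I4 finished on ALU
cycle 15: I4→R2
cycle 16: I5 finished on FPADD
cycle 17: I5→R1
cycle 18: issue I6 (FPADD)
cycle 19: I6 read-ops · issue I7 (FPMUL)
cycle 20: I7 read-ops
cycle 22: I6 finished on FPADD
cycle 23: I6→R4
cycle 25: I7 finished on FPMUL
cycle 26: I7→R7

I6 = (18, 19, 22, 23)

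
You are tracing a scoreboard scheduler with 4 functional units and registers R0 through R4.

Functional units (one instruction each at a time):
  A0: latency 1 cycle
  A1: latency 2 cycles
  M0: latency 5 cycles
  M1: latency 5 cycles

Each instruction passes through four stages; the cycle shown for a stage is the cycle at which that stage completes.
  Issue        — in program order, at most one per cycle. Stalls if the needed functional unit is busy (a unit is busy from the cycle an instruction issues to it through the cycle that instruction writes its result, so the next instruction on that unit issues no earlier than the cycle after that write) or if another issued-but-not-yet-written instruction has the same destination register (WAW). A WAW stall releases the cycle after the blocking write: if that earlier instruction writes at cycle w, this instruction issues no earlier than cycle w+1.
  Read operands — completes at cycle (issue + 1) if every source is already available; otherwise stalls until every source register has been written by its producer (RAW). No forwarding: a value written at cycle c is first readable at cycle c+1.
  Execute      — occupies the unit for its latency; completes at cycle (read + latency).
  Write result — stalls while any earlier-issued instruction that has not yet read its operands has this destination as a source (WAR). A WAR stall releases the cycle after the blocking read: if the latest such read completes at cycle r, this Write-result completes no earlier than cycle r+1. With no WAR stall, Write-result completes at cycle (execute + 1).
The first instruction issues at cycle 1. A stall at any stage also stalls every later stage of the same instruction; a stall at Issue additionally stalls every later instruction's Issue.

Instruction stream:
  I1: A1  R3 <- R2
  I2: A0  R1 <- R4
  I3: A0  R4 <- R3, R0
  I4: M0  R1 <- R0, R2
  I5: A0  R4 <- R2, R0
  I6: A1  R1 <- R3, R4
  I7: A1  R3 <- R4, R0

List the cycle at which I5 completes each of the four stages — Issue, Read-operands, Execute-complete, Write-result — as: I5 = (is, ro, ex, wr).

[1] I1 dispatched to A1
[2] I1 operands ready, I2 dispatched to A0
[3] I2 operands ready
[4] I1 complete, I2 complete
[5] R3←I1, R1←I2
[6] I3 dispatched to A0
[7] I3 operands ready, I4 dispatched to M0
[8] I3 complete, I4 operands ready
[9] R4←I3
[10] I5 dispatched to A0
[11] I5 operands ready
[12] I5 complete
[13] I4 complete, R4←I5
[14] R1←I4
[15] I6 dispatched to A1
[16] I6 operands ready
[18] I6 complete
[19] R1←I6
[20] I7 dispatched to A1
[21] I7 operands ready
[23] I7 complete
[24] R3←I7

I5 = (10, 11, 12, 13)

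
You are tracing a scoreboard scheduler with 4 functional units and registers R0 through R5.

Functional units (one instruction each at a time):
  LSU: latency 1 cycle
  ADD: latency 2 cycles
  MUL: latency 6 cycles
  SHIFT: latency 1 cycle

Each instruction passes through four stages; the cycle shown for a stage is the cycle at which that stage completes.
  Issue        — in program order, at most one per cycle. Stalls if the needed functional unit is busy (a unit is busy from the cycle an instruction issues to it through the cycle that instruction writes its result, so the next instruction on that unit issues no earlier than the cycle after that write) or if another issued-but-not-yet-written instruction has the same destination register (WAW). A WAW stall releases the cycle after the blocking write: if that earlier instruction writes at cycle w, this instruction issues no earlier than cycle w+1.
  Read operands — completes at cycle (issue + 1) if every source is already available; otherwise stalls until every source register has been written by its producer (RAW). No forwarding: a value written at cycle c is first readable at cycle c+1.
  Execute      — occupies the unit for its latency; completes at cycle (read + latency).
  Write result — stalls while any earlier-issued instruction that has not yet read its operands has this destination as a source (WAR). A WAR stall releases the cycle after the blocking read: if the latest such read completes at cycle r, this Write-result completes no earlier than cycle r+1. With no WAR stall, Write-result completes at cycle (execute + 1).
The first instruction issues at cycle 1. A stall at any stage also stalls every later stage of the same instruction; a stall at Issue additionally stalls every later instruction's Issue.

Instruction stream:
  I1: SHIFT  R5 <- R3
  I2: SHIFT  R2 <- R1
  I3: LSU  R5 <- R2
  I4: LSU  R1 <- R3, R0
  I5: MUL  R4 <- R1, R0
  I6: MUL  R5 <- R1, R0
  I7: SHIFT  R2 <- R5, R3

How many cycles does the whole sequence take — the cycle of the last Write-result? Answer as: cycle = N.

cycle = 35

c1: I1→SHIFT
c2: I1 RO
c3: I1 EX
c4: I1 WR R5
c5: I2→SHIFT
c6: I2 RO; I3→LSU
c7: I2 EX
c8: I2 WR R2
c9: I3 RO
c10: I3 EX
c11: I3 WR R5
c12: I4→LSU
c13: I4 RO; I5→MUL
c14: I4 EX
c15: I4 WR R1
c16: I5 RO
c22: I5 EX
c23: I5 WR R4
c24: I6→MUL
c25: I6 RO; I7→SHIFT
c31: I6 EX
c32: I6 WR R5
c33: I7 RO
c34: I7 EX
c35: I7 WR R2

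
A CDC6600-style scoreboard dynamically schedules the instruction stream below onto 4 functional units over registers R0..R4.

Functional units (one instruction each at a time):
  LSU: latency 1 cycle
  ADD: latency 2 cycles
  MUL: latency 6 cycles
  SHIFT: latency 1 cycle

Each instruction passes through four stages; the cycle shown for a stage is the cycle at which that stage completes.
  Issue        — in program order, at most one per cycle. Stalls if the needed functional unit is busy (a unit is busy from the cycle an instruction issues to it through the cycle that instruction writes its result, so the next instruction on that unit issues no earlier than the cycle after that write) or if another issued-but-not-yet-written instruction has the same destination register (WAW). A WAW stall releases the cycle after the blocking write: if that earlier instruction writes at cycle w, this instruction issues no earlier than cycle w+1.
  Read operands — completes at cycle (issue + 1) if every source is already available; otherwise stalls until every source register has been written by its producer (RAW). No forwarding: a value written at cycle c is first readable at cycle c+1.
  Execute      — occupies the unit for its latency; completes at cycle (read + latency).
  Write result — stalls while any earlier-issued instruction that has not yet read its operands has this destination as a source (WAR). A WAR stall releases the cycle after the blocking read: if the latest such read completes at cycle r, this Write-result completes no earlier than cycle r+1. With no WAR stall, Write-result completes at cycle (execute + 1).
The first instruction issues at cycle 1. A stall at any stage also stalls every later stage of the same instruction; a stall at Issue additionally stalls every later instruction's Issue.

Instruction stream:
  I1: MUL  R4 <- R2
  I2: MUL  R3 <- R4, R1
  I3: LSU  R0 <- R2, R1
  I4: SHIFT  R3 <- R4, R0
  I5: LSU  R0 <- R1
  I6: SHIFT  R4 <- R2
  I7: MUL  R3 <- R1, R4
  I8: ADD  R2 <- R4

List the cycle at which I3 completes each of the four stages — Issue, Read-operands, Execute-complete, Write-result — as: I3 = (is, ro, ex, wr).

[1] I1 issues→MUL
[2] I1 reads
[8] I1 exec-done
[9] I1 writes R4
[10] I2 issues→MUL
[11] I2 reads | I3 issues→LSU
[12] I3 reads
[13] I3 exec-done
[14] I3 writes R0
[17] I2 exec-done
[18] I2 writes R3
[19] I4 issues→SHIFT
[20] I4 reads | I5 issues→LSU
[21] I4 exec-done | I5 reads
[22] I4 writes R3 | I5 exec-done
[23] I5 writes R0 | I6 issues→SHIFT
[24] I6 reads | I7 issues→MUL
[25] I6 exec-done | I8 issues→ADD
[26] I6 writes R4
[27] I7 reads | I8 reads
[29] I8 exec-done
[30] I8 writes R2
[33] I7 exec-done
[34] I7 writes R3

I3 = (11, 12, 13, 14)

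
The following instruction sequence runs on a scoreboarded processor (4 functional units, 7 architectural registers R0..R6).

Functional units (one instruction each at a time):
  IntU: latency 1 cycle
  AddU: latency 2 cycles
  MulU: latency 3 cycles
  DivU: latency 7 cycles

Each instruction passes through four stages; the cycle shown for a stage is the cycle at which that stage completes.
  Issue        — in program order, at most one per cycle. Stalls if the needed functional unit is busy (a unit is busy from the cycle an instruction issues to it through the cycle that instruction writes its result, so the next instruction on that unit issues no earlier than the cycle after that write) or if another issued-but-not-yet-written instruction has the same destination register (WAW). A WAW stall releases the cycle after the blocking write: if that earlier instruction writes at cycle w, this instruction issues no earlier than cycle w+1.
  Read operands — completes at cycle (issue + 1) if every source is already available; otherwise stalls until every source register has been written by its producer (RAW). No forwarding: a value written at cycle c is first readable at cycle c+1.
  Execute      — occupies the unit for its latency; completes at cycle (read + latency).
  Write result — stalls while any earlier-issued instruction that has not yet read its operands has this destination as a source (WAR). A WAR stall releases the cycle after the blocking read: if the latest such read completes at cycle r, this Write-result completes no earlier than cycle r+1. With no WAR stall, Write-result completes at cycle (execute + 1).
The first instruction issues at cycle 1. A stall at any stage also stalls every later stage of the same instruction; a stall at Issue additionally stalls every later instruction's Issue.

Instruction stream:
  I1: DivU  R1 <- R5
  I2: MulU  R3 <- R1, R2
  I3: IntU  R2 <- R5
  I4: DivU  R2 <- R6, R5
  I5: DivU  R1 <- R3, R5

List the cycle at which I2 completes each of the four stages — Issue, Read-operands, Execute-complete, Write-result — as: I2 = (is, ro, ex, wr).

[I1] 1/2/9/10
[I2] 2/11/14/15  (RAW R1: wait I1 write@10)
[I3] 3/4/5/12  (WAR R2: wait I2 read@11)
[I4] 13/14/21/22  (WAW R2: wait I3 write@12)
[I5] 23/24/31/32  (struct: DivU busy until I4 writes@22)

I2 = (2, 11, 14, 15)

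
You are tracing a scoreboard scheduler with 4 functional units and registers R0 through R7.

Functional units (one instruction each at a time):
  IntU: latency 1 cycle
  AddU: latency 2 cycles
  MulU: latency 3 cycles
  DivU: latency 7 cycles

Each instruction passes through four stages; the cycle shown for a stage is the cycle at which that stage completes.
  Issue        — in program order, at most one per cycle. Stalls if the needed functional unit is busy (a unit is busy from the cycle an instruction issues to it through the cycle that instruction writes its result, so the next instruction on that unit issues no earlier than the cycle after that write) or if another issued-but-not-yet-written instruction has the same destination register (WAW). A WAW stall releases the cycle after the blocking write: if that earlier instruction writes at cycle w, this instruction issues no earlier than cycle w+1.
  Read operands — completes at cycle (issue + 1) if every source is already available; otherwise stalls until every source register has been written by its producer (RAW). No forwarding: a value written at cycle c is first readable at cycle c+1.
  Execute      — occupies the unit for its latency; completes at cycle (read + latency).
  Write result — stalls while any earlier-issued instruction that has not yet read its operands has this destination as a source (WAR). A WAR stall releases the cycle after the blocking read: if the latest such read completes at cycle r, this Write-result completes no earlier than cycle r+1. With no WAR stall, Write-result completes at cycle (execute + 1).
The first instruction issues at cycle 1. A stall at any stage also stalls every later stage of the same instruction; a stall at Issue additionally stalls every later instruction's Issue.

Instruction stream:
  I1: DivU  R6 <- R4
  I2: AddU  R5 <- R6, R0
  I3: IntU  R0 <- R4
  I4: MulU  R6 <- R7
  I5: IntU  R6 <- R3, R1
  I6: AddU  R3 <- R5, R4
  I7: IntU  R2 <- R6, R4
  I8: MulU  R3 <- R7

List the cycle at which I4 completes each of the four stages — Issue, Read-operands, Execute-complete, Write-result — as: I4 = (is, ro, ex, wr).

c1: I1 dispatched to DivU
c2: I1 operands ready · I2 dispatched to AddU
c3: I3 dispatched to IntU
c4: I3 operands ready
c5: I3 complete
c9: I1 complete
c10: R6←I1
c11: I2 operands ready · I4 dispatched to MulU
c12: R0←I3 · I4 operands ready
c13: I2 complete
c14: R5←I2
c15: I4 complete
c16: R6←I4
c17: I5 dispatched to IntU
c18: I5 operands ready · I6 dispatched to AddU
c19: I5 complete · I6 operands ready
c20: R6←I5
c21: I6 complete · I7 dispatched to IntU
c22: R3←I6 · I7 operands ready
c23: I7 complete · I8 dispatched to MulU
c24: R2←I7 · I8 operands ready
c27: I8 complete
c28: R3←I8

I4 = (11, 12, 15, 16)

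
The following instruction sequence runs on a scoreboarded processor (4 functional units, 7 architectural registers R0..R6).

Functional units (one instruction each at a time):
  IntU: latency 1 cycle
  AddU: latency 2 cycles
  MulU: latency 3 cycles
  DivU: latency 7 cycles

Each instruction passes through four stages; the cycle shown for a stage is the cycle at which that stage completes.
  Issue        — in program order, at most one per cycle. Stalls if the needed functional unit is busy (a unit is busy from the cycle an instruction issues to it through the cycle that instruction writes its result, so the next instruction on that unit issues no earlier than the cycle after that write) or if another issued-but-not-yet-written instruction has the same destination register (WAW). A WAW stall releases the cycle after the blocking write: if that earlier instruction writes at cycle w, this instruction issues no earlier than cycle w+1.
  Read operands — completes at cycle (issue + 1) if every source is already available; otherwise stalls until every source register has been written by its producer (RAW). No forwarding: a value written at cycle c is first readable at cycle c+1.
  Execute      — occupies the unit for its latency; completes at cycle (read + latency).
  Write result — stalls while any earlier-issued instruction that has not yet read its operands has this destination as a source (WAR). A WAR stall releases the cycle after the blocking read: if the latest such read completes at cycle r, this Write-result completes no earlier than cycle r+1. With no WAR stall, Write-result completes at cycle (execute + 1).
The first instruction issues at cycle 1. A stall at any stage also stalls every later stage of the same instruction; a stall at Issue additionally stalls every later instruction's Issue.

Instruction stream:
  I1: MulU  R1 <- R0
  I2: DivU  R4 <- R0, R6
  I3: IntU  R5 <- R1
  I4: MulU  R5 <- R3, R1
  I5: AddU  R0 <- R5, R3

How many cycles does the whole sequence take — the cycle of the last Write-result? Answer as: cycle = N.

cycle 1: I1 dispatched to MulU
cycle 2: I1 operands ready · I2 dispatched to DivU
cycle 3: I2 operands ready · I3 dispatched to IntU
cycle 5: I1 complete
cycle 6: R1←I1
cycle 7: I3 operands ready
cycle 8: I3 complete
cycle 9: R5←I3
cycle 10: I2 complete · I4 dispatched to MulU
cycle 11: R4←I2 · I4 operands ready · I5 dispatched to AddU
cycle 14: I4 complete
cycle 15: R5←I4
cycle 16: I5 operands ready
cycle 18: I5 complete
cycle 19: R0←I5

cycle = 19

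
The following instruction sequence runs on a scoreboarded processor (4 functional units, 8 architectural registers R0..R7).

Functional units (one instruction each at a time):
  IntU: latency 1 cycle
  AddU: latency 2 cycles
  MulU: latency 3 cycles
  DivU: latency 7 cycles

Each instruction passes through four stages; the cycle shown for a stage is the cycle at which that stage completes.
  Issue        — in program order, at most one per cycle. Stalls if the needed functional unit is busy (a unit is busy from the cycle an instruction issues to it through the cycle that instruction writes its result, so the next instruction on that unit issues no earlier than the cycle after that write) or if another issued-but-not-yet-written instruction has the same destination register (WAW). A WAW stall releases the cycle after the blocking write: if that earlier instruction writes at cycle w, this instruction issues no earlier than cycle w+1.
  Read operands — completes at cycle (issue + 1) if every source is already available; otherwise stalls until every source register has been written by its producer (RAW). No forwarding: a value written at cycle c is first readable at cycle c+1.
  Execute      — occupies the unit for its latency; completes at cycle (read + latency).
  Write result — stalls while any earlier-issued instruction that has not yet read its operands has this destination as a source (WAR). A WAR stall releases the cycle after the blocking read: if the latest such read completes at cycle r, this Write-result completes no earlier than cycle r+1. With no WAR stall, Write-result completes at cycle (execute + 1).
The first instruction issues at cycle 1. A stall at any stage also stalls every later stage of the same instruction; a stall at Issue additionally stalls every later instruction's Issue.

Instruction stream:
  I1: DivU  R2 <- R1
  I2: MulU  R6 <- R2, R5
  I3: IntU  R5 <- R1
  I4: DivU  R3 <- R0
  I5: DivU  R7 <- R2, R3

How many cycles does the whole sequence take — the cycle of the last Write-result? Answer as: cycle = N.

I1: IS=1 RO=2 EX=9 WR=10
I2: IS=2 RO=11 EX=14 WR=15  [RAW R2: wait I1 write@10]
I3: IS=3 RO=4 EX=5 WR=12  [WAR R5: wait I2 read@11]
I4: IS=11 RO=12 EX=19 WR=20  [struct: DivU busy until I1 writes@10]
I5: IS=21 RO=22 EX=29 WR=30  [struct: DivU busy until I4 writes@20]

cycle = 30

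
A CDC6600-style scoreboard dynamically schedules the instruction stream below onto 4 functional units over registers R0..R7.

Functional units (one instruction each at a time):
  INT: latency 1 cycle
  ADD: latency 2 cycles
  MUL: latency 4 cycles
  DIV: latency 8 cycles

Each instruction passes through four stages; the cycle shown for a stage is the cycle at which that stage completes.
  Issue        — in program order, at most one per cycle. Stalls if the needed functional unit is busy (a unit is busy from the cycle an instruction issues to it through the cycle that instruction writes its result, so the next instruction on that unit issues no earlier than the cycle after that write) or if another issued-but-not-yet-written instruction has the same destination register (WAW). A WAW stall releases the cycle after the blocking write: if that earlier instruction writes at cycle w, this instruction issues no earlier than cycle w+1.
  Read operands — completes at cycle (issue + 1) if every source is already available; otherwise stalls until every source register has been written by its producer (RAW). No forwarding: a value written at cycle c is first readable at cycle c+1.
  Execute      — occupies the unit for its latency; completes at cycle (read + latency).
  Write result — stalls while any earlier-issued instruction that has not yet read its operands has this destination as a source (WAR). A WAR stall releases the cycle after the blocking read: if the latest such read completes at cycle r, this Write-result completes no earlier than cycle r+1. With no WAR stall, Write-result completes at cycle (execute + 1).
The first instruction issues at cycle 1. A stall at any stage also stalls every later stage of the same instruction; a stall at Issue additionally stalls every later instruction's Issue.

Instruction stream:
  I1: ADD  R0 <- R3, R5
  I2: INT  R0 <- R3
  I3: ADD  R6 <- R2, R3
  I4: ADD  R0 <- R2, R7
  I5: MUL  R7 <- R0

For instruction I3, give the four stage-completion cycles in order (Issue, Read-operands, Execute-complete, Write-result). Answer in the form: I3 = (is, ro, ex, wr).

I3 = (7, 8, 10, 11)

1) issue 1, read 2, done 4, write 5
2) issue 6, read 7, done 8, write 9  <WAW R0: wait I1 write@5>
3) issue 7, read 8, done 10, write 11
4) issue 12, read 13, done 15, write 16  <struct: ADD busy until I3 writes@11>
5) issue 13, read 17, done 21, write 22  <RAW R0: wait I4 write@16>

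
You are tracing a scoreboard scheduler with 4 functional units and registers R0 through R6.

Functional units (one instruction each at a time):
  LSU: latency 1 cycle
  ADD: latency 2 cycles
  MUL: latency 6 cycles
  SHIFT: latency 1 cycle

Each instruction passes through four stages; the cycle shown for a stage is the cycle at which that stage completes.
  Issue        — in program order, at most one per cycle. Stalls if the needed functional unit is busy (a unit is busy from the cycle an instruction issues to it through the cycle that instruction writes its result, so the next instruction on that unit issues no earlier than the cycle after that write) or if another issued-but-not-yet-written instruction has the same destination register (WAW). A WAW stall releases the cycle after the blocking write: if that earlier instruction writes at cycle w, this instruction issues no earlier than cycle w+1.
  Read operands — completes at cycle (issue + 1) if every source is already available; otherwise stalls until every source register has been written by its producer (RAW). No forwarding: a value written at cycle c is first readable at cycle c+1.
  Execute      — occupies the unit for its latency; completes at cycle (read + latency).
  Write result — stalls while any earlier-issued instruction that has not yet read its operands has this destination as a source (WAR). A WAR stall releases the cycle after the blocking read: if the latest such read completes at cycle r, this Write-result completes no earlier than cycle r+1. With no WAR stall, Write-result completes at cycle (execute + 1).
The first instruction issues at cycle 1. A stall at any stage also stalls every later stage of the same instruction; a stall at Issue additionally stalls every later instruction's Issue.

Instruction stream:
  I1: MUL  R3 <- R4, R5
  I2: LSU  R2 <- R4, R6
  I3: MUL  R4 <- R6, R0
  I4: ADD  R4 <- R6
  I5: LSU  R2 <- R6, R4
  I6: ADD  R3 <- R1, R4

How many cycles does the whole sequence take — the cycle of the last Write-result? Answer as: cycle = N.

cycle = 28

cycle 1: I1→MUL
cycle 2: I1 RO · I2→LSU
cycle 3: I2 RO
cycle 4: I2 EX
cycle 5: I2 WR R2
cycle 8: I1 EX
cycle 9: I1 WR R3
cycle 10: I3→MUL
cycle 11: I3 RO
cycle 17: I3 EX
cycle 18: I3 WR R4
cycle 19: I4→ADD
cycle 20: I4 RO · I5→LSU
cycle 22: I4 EX
cycle 23: I4 WR R4
cycle 24: I5 RO · I6→ADD
cycle 25: I5 EX · I6 RO
cycle 26: I5 WR R2
cycle 27: I6 EX
cycle 28: I6 WR R3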